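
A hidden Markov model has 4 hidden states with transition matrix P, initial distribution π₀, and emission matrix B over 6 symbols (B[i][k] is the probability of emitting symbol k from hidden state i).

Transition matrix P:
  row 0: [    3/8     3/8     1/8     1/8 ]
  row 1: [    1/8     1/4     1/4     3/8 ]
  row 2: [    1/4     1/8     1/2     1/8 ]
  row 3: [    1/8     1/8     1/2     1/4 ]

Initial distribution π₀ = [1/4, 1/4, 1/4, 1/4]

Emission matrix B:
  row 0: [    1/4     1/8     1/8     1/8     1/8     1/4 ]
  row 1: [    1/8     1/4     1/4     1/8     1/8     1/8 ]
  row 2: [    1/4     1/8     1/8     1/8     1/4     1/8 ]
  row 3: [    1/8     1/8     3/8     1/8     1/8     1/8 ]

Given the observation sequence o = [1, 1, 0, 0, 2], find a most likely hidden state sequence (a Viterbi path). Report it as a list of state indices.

t=0: δ = [3.125e-02, 6.250e-02, 3.125e-02, 3.125e-02]  (obs o_0=1)
t=1: δ = [1.465e-03, 3.906e-03, 1.953e-03, 2.930e-03]  ψ = [0, 1, 1, 1]  (obs o_1=1)
t=2: δ = [1.373e-04, 1.221e-04, 3.662e-04, 1.831e-04]  ψ = [0, 1, 3, 1]  (obs o_2=0)
t=3: δ = [2.289e-05, 6.437e-06, 4.578e-05, 5.722e-06]  ψ = [2, 0, 2, 1]  (obs o_3=0)
t=4: δ = [1.431e-06, 2.146e-06, 2.861e-06, 2.146e-06]  ψ = [2, 0, 2, 2]  (obs o_4=2)
backtrack: best end state = 2; path = [1, 3, 2, 2, 2]

path = [1, 3, 2, 2, 2]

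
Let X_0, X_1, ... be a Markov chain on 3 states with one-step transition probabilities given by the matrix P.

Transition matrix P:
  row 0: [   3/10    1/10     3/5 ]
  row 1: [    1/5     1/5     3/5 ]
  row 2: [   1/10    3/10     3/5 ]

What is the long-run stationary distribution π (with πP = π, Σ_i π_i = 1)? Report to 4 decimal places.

Balance equations π_j = Σ_i π_i·P[i][j]:
  π_0 = 3/10·π_0 + 1/5·π_1 + 1/10·π_2
  π_1 = 1/10·π_0 + 1/5·π_1 + 3/10·π_2
  normalize: π_0 + π_1 + π_2 = 1
Solving the linear system gives exactly π = [7/45, 11/45, 3/5].

π = [0.1556, 0.2444, 0.6000]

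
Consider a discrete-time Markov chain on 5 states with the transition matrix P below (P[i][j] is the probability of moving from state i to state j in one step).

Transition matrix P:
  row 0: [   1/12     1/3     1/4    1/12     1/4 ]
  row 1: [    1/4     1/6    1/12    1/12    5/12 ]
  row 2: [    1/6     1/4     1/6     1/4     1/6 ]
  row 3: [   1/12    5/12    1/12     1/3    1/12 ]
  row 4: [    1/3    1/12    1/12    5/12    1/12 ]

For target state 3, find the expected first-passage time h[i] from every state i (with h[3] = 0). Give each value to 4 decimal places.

First-step conditioning: h[3] = 0; for i ≠ 3, h[i] = 1 + Σ_k P[i][k]·h[k].
  h[0] = 1 + 1/12·h[0] + 1/3·h[1] + 1/4·h[2] + 1/4·h[4]
  h[1] = 1 + 1/4·h[0] + 1/6·h[1] + 1/12·h[2] + 5/12·h[4]
  h[2] = 1 + 1/6·h[0] + 1/4·h[1] + 1/6·h[2] + 1/6·h[4]
  h[4] = 1 + 1/3·h[0] + 1/12·h[1] + 1/12·h[2] + 1/12·h[4]
Solving the 4×4 linear system over states ≠ 3 gives exactly h = [7716/1453, 7572/1453, 6696/1453, 0, 5688/1453] (h[3] = 0 is the target).

h = [5.3104, 5.2113, 4.6084, 0.0000, 3.9147]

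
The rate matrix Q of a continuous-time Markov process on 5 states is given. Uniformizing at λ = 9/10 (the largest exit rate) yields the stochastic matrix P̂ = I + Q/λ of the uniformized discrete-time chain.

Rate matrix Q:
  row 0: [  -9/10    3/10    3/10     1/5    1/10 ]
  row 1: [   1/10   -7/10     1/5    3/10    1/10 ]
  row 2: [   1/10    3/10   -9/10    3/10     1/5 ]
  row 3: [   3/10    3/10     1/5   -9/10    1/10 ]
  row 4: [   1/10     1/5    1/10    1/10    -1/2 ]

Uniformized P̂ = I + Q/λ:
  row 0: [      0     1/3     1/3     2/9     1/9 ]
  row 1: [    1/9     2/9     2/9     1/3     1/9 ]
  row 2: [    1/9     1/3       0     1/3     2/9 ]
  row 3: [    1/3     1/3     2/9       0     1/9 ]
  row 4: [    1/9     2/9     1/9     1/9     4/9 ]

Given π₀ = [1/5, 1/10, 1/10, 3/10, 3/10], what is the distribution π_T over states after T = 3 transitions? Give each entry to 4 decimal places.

t=0: π = [0.2000, 0.1000, 0.1000, 0.3000, 0.3000]
t=1: π = [0.1556, 0.2889, 0.1889, 0.1444, 0.2222]
t=2: π = [0.1259, 0.2765, 0.1728, 0.2185, 0.2062]
t=3: π = [0.1457, 0.2797, 0.1749, 0.2007, 0.1990]

π = [0.1457, 0.2797, 0.1749, 0.2007, 0.1990]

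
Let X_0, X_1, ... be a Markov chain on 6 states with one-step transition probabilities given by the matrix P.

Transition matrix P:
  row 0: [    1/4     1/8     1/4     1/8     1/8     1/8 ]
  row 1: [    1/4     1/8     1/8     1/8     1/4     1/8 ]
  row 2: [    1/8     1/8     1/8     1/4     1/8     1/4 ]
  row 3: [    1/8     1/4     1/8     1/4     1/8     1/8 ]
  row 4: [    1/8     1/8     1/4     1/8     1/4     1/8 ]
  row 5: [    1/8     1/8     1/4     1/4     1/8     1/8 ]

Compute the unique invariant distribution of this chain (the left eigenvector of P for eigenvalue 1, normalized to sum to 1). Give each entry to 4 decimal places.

Balance equations π_j = Σ_i π_i·P[i][j]:
  π_0 = 1/4·π_0 + 1/4·π_1 + 1/8·π_2 + 1/8·π_3 + 1/8·π_4 + 1/8·π_5
  π_1 = 1/8·π_0 + 1/8·π_1 + 1/8·π_2 + 1/4·π_3 + 1/8·π_4 + 1/8·π_5
  π_2 = 1/4·π_0 + 1/8·π_1 + 1/8·π_2 + 1/8·π_3 + 1/4·π_4 + 1/4·π_5
  π_3 = 1/8·π_0 + 1/8·π_1 + 1/4·π_2 + 1/4·π_3 + 1/8·π_4 + 1/4·π_5
  π_4 = 1/8·π_0 + 1/4·π_1 + 1/8·π_2 + 1/8·π_3 + 1/4·π_4 + 1/8·π_5
  normalize: π_0 + π_1 + π_2 + π_3 + π_4 + π_5 = 1
Solving the linear system gives exactly π = [75/457, 68/457, 253/1371, 87/457, 75/457, 203/1371].

π = [0.1641, 0.1488, 0.1845, 0.1904, 0.1641, 0.1481]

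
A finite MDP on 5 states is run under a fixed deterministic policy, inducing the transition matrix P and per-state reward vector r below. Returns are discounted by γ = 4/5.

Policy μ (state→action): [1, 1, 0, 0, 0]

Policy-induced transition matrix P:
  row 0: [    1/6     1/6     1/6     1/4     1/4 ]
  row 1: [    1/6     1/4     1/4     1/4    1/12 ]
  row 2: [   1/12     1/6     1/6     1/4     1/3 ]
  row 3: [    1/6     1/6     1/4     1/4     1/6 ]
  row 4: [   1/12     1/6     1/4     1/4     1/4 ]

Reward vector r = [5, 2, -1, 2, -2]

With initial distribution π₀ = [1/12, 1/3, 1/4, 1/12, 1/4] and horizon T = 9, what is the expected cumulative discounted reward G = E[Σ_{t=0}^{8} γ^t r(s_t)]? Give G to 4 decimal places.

G = 3.3792

t=0: π = [0.0833, 0.3333, 0.2500, 0.0833, 0.2500], E[r] = 0.5000, γ^t·E[r] = 0.500000, running G = 0.500000
t=1: π = [0.1250, 0.1944, 0.2222, 0.2500, 0.2083], E[r] = 0.8750, γ^t·E[r] = 0.700000, running G = 1.200000
t=2: π = [0.1308, 0.1829, 0.2211, 0.2500, 0.2153], E[r] = 0.8681, γ^t·E[r] = 0.555556, running G = 1.755556
t=3: π = [0.1303, 0.1819, 0.2207, 0.2500, 0.2171], E[r] = 0.8604, γ^t·E[r] = 0.440543, running G = 2.196099
t=4: π = [0.1302, 0.1818, 0.2208, 0.2500, 0.2172], E[r] = 0.8593, γ^t·E[r] = 0.351987, running G = 2.548086
t=5: π = [0.1302, 0.1818, 0.2208, 0.2500, 0.2173], E[r] = 0.8592, γ^t·E[r] = 0.281544, running G = 2.829629
t=6: π = [0.1302, 0.1818, 0.2208, 0.2500, 0.2173], E[r] = 0.8592, γ^t·E[r] = 0.225231, running G = 3.054860
t=7: π = [0.1302, 0.1818, 0.2208, 0.2500, 0.2173], E[r] = 0.8592, γ^t·E[r] = 0.180184, running G = 3.235045
t=8: π = [0.1302, 0.1818, 0.2208, 0.2500, 0.2173], E[r] = 0.8592, γ^t·E[r] = 0.144148, running G = 3.379192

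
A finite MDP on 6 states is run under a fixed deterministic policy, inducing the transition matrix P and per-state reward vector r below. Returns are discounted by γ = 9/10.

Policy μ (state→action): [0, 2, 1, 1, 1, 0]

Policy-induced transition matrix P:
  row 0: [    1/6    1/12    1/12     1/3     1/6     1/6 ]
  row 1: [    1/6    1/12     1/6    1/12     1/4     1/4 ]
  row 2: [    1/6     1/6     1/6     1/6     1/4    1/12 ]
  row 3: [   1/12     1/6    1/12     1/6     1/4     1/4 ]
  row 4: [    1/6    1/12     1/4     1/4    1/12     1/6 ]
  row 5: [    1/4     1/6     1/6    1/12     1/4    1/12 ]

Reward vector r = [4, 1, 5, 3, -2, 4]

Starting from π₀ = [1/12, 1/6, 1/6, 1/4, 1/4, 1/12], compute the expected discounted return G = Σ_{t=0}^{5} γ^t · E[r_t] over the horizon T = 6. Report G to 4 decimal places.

G = 10.6877

t=0: π = [0.0833, 0.1667, 0.1667, 0.2500, 0.2500, 0.0833], E[r] = 1.9167, γ^t·E[r] = 1.916667, running G = 1.916667
t=1: π = [0.1528, 0.1250, 0.1597, 0.1806, 0.2014, 0.1806], E[r] = 2.3958, γ^t·E[r] = 2.156250, running G = 4.072917
t=2: π = [0.1667, 0.1267, 0.1557, 0.1834, 0.2037, 0.1638], E[r] = 2.3698, γ^t·E[r] = 1.919531, running G = 5.992448
t=3: π = [0.1650, 0.1252, 0.1545, 0.1872, 0.2022, 0.1659], E[r] = 2.3786, γ^t·E[r] = 1.733977, running G = 7.726424
t=4: π = [0.1649, 0.1256, 0.1542, 0.1868, 0.2026, 0.1660], E[r] = 2.3752, γ^t·E[r] = 1.558359, running G = 9.284783
t=5: π = [0.1649, 0.1256, 0.1542, 0.1867, 0.2025, 0.1660], E[r] = 2.3758, γ^t·E[r] = 1.402878, running G = 10.687661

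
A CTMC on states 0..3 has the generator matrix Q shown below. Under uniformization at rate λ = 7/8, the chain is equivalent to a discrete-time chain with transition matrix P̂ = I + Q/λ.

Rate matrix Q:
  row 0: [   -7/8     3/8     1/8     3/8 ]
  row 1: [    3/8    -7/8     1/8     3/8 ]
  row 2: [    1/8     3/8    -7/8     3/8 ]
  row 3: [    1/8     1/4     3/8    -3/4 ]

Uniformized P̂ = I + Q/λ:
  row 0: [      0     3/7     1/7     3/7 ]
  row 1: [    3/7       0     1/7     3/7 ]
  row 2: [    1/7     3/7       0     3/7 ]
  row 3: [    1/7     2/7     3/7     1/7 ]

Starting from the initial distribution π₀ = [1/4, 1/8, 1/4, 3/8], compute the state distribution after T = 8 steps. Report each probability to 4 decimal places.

π = [0.1918, 0.2666, 0.2083, 0.3333]

t=0: π = [0.2500, 0.1250, 0.2500, 0.3750]
t=1: π = [0.1429, 0.3214, 0.2143, 0.3214]
t=2: π = [0.2143, 0.2449, 0.2041, 0.3367]
t=3: π = [0.1822, 0.2755, 0.2099, 0.3324]
t=4: π = [0.1955, 0.2630, 0.2078, 0.3336]
t=5: π = [0.1901, 0.2682, 0.2085, 0.3333]
t=6: π = [0.1923, 0.2660, 0.2083, 0.3334]
t=7: π = [0.1914, 0.2669, 0.2083, 0.3333]
t=8: π = [0.1918, 0.2666, 0.2083, 0.3333]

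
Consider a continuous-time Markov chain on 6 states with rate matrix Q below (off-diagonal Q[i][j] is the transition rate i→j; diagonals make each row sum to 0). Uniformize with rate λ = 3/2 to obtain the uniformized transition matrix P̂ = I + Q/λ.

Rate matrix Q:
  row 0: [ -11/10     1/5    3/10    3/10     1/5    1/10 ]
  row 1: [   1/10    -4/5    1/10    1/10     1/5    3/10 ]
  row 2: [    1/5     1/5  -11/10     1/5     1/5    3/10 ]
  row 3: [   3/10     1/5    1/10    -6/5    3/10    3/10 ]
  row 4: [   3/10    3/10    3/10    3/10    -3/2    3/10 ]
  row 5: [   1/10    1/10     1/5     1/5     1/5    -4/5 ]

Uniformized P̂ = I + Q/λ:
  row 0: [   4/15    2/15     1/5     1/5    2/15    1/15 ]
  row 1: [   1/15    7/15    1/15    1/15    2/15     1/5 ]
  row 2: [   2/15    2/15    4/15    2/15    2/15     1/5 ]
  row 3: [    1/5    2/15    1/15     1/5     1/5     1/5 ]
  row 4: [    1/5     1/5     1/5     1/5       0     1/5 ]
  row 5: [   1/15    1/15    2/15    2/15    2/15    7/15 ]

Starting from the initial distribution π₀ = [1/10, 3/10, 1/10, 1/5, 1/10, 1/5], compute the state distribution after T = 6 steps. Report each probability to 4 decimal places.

t=0: π = [0.1000, 0.3000, 0.1000, 0.2000, 0.1000, 0.2000]
t=1: π = [0.1333, 0.2267, 0.1267, 0.1400, 0.1333, 0.2400]
t=2: π = [0.1382, 0.2018, 0.1436, 0.1453, 0.1249, 0.2462]
t=3: π = [0.1399, 0.1925, 0.1469, 0.1471, 0.1264, 0.2472]
t=4: π = [0.1409, 0.1894, 0.1480, 0.1481, 0.1263, 0.2473]
t=5: π = [0.1413, 0.1884, 0.1484, 0.1484, 0.1264, 0.2472]
t=6: π = [0.1415, 0.1881, 0.1485, 0.1485, 0.1264, 0.2471]

π = [0.1415, 0.1881, 0.1485, 0.1485, 0.1264, 0.2471]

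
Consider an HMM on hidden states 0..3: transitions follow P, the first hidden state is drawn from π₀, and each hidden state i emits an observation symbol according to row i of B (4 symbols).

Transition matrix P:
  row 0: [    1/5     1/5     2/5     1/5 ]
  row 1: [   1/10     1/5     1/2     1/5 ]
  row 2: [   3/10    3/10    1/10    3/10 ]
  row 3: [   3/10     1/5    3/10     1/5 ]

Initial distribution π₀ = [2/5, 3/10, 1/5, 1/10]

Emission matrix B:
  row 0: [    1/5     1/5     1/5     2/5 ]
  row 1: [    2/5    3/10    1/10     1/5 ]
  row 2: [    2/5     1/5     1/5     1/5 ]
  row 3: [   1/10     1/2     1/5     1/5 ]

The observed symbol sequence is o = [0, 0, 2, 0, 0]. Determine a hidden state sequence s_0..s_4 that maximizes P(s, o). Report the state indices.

t=0: δ = [8.000e-02, 1.200e-01, 8.000e-02, 1.000e-02]  (obs o_0=0)
t=1: δ = [4.800e-03, 9.600e-03, 2.400e-02, 2.400e-03]  ψ = [2, 1, 1, 1]  (obs o_1=0)
t=2: δ = [1.440e-03, 7.200e-04, 9.600e-04, 1.440e-03]  ψ = [2, 2, 1, 2]  (obs o_2=2)
t=3: δ = [8.640e-05, 1.152e-04, 2.304e-04, 2.880e-05]  ψ = [3, 0, 0, 0]  (obs o_3=0)
t=4: δ = [1.382e-05, 2.765e-05, 2.304e-05, 6.912e-06]  ψ = [2, 2, 1, 2]  (obs o_4=0)
backtrack: best end state = 1; path = [1, 2, 0, 2, 1]

path = [1, 2, 0, 2, 1]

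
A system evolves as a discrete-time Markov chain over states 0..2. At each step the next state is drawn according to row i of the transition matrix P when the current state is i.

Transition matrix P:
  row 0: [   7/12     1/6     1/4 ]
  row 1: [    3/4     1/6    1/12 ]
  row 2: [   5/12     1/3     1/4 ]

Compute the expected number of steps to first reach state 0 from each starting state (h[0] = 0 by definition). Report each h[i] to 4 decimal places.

First-step conditioning: h[0] = 0; for i ≠ 0, h[i] = 1 + Σ_k P[i][k]·h[k].
  h[1] = 1 + 1/6·h[1] + 1/12·h[2]
  h[2] = 1 + 1/3·h[1] + 1/4·h[2]
Solving the 2×2 linear system over states ≠ 0 gives exactly h = [0, 60/43, 84/43] (h[0] = 0 is the target).

h = [0.0000, 1.3953, 1.9535]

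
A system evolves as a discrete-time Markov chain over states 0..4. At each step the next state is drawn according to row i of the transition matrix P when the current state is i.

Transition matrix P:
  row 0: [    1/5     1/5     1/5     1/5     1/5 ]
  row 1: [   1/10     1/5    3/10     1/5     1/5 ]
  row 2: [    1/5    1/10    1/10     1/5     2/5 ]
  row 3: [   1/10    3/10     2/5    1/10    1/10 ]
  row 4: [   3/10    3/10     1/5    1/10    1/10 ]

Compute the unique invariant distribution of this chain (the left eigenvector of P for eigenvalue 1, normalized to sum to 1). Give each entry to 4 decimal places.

Balance equations π_j = Σ_i π_i·P[i][j]:
  π_0 = 1/5·π_0 + 1/10·π_1 + 1/5·π_2 + 1/10·π_3 + 3/10·π_4
  π_1 = 1/5·π_0 + 1/5·π_1 + 1/10·π_2 + 3/10·π_3 + 3/10·π_4
  π_2 = 1/5·π_0 + 3/10·π_1 + 1/10·π_2 + 2/5·π_3 + 1/5·π_4
  π_3 = 1/5·π_0 + 1/5·π_1 + 1/5·π_2 + 1/10·π_3 + 1/10·π_4
  normalize: π_0 + π_1 + π_2 + π_3 + π_4 = 1
Solving the linear system gives exactly π = [611/3335, 714/3335, 154/667, 543/3335, 697/3335].

π = [0.1832, 0.2141, 0.2309, 0.1628, 0.2090]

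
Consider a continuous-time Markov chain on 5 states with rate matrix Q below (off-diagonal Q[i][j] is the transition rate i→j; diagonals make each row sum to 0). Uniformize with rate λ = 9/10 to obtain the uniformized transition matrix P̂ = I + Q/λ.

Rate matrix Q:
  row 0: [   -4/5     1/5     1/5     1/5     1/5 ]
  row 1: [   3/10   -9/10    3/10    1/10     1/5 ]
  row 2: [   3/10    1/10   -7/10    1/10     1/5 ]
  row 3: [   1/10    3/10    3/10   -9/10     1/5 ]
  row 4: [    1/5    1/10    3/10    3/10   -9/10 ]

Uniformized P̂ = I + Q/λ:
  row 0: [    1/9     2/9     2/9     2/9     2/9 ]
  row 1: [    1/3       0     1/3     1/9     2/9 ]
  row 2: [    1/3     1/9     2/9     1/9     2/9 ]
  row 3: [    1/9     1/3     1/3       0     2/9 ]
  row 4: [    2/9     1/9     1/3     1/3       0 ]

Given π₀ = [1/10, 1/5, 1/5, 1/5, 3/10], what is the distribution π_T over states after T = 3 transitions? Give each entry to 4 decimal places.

t=0: π = [0.1000, 0.2000, 0.2000, 0.2000, 0.3000]
t=1: π = [0.2333, 0.1444, 0.3000, 0.1667, 0.1556]
t=2: π = [0.2272, 0.1580, 0.2741, 0.1531, 0.1877]
t=3: π = [0.2280, 0.1528, 0.2776, 0.1610, 0.1805]

π = [0.2280, 0.1528, 0.2776, 0.1610, 0.1805]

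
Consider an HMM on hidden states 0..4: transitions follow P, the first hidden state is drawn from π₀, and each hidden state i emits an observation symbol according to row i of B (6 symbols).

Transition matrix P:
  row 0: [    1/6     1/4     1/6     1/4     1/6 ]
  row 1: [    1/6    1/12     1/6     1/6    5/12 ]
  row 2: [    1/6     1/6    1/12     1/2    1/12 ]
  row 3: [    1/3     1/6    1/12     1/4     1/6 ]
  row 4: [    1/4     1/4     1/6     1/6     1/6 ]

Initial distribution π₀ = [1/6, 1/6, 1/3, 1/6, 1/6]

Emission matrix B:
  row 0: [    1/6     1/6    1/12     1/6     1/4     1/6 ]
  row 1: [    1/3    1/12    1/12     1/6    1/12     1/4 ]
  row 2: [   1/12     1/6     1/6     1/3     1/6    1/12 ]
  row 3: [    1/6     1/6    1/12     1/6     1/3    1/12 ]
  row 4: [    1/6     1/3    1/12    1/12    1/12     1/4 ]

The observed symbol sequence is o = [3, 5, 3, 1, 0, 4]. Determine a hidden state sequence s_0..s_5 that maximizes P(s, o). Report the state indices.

path = [2, 1, 2, 3, 0, 3]

t=0: δ = [2.778e-02, 2.778e-02, 1.111e-01, 2.778e-02, 1.389e-02]  (obs o_0=3)
t=1: δ = [3.086e-03, 4.630e-03, 7.716e-04, 4.630e-03, 2.894e-03]  ψ = [2, 2, 2, 2, 1]  (obs o_1=5)
t=2: δ = [2.572e-04, 1.286e-04, 2.572e-04, 1.929e-04, 1.608e-04]  ψ = [3, 0, 1, 3, 1]  (obs o_2=3)
t=3: δ = [1.072e-05, 5.358e-06, 7.144e-06, 2.143e-05, 1.786e-05]  ψ = [3, 0, 0, 2, 1]  (obs o_3=1)
t=4: δ = [1.191e-06, 1.488e-06, 2.481e-07, 8.931e-07, 5.954e-07]  ψ = [3, 4, 4, 3, 3]  (obs o_4=0)
t=5: δ = [7.442e-08, 2.481e-08, 4.135e-08, 9.923e-08, 5.168e-08]  ψ = [3, 0, 1, 0, 1]  (obs o_5=4)
backtrack: best end state = 3; path = [2, 1, 2, 3, 0, 3]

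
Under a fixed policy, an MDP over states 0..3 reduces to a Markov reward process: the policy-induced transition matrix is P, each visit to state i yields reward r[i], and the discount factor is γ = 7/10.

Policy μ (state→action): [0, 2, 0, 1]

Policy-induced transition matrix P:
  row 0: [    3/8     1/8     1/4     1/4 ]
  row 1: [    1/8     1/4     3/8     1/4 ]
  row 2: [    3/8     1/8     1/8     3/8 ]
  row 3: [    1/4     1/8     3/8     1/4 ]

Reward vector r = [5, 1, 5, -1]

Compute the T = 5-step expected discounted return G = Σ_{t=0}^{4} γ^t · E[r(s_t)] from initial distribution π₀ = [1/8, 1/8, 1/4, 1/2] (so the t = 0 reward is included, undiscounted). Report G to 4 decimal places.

G = 6.3421

t=0: π = [0.1250, 0.1250, 0.2500, 0.5000], E[r] = 1.5000, γ^t·E[r] = 1.500000, running G = 1.500000
t=1: π = [0.2813, 0.1406, 0.2969, 0.2813], E[r] = 2.7500, γ^t·E[r] = 1.925000, running G = 3.425000
t=2: π = [0.3047, 0.1426, 0.2656, 0.2871], E[r] = 2.7070, γ^t·E[r] = 1.326445, running G = 4.751445
t=3: π = [0.3035, 0.1428, 0.2705, 0.2832], E[r] = 2.7295, γ^t·E[r] = 0.936216, running G = 5.687661
t=4: π = [0.3039, 0.1429, 0.2694, 0.2838], E[r] = 2.7257, γ^t·E[r] = 0.654442, running G = 6.342104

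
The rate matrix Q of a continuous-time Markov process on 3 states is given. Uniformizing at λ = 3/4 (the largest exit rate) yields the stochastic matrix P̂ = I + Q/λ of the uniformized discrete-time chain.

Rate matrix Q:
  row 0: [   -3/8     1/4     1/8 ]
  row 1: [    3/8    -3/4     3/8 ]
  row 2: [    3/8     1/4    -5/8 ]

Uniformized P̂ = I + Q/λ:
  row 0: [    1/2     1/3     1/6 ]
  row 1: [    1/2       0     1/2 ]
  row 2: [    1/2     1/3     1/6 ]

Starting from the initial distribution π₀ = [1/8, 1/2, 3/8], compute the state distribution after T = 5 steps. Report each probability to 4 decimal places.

π = [0.5000, 0.2490, 0.2510]

t=0: π = [0.1250, 0.5000, 0.3750]
t=1: π = [0.5000, 0.1667, 0.3333]
t=2: π = [0.5000, 0.2778, 0.2222]
t=3: π = [0.5000, 0.2407, 0.2593]
t=4: π = [0.5000, 0.2531, 0.2469]
t=5: π = [0.5000, 0.2490, 0.2510]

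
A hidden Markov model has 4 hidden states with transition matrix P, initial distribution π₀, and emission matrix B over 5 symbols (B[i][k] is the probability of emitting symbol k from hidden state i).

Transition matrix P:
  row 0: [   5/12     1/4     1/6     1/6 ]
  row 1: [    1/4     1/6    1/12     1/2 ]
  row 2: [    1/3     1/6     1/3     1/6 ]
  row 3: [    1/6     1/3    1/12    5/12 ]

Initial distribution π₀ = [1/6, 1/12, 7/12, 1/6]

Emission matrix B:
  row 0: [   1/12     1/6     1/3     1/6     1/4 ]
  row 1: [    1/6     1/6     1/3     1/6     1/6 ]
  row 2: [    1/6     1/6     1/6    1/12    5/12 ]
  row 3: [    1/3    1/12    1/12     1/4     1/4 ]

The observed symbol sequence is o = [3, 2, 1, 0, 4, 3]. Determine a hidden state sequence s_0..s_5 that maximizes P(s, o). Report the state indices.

t=0: δ = [2.778e-02, 1.389e-02, 4.861e-02, 4.167e-02]  (obs o_0=3)
t=1: δ = [5.401e-03, 4.630e-03, 2.701e-03, 1.447e-03]  ψ = [2, 3, 2, 3]  (obs o_1=2)
t=2: δ = [3.751e-04, 2.251e-04, 1.500e-04, 1.929e-04]  ψ = [0, 0, 0, 1]  (obs o_2=1)
t=3: δ = [1.302e-05, 1.563e-05, 1.042e-05, 3.751e-05]  ψ = [0, 0, 0, 1]  (obs o_3=0)
t=4: δ = [1.563e-06, 2.084e-06, 1.447e-06, 3.907e-06]  ψ = [3, 3, 2, 3]  (obs o_4=4)
t=5: δ = [1.085e-07, 2.171e-07, 4.020e-08, 4.070e-07]  ψ = [0, 3, 2, 3]  (obs o_5=3)
backtrack: best end state = 3; path = [2, 0, 1, 3, 3, 3]

path = [2, 0, 1, 3, 3, 3]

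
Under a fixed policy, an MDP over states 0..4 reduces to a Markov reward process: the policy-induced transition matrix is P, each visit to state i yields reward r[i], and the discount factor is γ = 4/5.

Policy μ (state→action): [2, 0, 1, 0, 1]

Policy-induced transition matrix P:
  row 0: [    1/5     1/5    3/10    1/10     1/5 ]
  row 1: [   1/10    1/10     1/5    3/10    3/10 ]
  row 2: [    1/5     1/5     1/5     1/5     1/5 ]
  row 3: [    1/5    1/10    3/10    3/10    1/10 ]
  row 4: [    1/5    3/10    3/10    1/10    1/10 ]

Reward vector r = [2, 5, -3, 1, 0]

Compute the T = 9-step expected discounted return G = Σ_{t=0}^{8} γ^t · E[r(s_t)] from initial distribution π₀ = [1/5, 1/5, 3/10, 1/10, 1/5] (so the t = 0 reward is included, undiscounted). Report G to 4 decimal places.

t=0: π = [0.2000, 0.2000, 0.3000, 0.1000, 0.2000], E[r] = 0.6000, γ^t·E[r] = 0.600000, running G = 0.600000
t=1: π = [0.1800, 0.1900, 0.2500, 0.1900, 0.1900], E[r] = 0.7500, γ^t·E[r] = 0.600000, running G = 1.200000
t=2: π = [0.1810, 0.1810, 0.2560, 0.2010, 0.1810], E[r] = 0.7000, γ^t·E[r] = 0.448000, running G = 1.648000
t=3: π = [0.1819, 0.1799, 0.2563, 0.2020, 0.1799], E[r] = 0.6964, γ^t·E[r] = 0.356557, running G = 2.004557
t=4: π = [0.1820, 0.1798, 0.2564, 0.2020, 0.1798], E[r] = 0.6959, γ^t·E[r] = 0.285037, running G = 2.289593
t=5: π = [0.1820, 0.1798, 0.2564, 0.2020, 0.1798], E[r] = 0.6959, γ^t·E[r] = 0.228029, running G = 2.517622
t=6: π = [0.1820, 0.1798, 0.2564, 0.2020, 0.1798], E[r] = 0.6959, γ^t·E[r] = 0.182424, running G = 2.700046
t=7: π = [0.1820, 0.1798, 0.2564, 0.2020, 0.1798], E[r] = 0.6959, γ^t·E[r] = 0.145939, running G = 2.845986
t=8: π = [0.1820, 0.1798, 0.2564, 0.2020, 0.1798], E[r] = 0.6959, γ^t·E[r] = 0.116752, running G = 2.962737

G = 2.9627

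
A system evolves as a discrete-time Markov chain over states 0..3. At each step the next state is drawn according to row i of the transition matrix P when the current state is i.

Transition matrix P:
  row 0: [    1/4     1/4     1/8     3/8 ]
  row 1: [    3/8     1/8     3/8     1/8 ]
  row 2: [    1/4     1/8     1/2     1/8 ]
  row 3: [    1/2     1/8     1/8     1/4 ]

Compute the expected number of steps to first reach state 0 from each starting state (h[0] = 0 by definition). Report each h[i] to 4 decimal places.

First-step conditioning: h[0] = 0; for i ≠ 0, h[i] = 1 + Σ_k P[i][k]·h[k].
  h[1] = 1 + 1/8·h[1] + 3/8·h[2] + 1/8·h[3]
  h[2] = 1 + 1/8·h[1] + 1/2·h[2] + 1/8·h[3]
  h[3] = 1 + 1/8·h[1] + 1/8·h[2] + 1/4·h[3]
Solving the 3×3 linear system over states ≠ 0 gives exactly h = [0, 392/135, 448/135, 64/27] (h[0] = 0 is the target).

h = [0.0000, 2.9037, 3.3185, 2.3704]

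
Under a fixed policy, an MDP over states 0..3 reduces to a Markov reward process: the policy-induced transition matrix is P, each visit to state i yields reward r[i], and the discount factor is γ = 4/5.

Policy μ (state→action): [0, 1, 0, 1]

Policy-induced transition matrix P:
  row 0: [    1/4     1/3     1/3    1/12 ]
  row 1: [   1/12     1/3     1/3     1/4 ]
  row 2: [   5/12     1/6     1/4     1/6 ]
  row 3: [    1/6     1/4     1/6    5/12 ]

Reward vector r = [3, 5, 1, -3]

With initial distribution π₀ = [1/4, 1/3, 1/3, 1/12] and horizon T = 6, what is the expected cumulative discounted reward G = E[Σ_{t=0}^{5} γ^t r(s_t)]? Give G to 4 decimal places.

G = 7.0581

t=0: π = [0.2500, 0.3333, 0.3333, 0.0833], E[r] = 2.5000, γ^t·E[r] = 2.500000, running G = 2.500000
t=1: π = [0.2431, 0.2708, 0.2917, 0.1944], E[r] = 1.7917, γ^t·E[r] = 1.433333, running G = 3.933333
t=2: π = [0.2373, 0.2685, 0.2766, 0.2176], E[r] = 1.6782, γ^t·E[r] = 1.074074, running G = 5.007407
t=3: π = [0.2332, 0.2691, 0.2740, 0.2237], E[r] = 1.6481, γ^t·E[r] = 0.843852, running G = 5.851259
t=4: π = [0.2322, 0.2690, 0.2732, 0.2256], E[r] = 1.6382, γ^t·E[r] = 0.670993, running G = 6.522252
t=5: π = [0.2319, 0.2690, 0.2730, 0.2261], E[r] = 1.6353, γ^t·E[r] = 0.535847, running G = 7.058099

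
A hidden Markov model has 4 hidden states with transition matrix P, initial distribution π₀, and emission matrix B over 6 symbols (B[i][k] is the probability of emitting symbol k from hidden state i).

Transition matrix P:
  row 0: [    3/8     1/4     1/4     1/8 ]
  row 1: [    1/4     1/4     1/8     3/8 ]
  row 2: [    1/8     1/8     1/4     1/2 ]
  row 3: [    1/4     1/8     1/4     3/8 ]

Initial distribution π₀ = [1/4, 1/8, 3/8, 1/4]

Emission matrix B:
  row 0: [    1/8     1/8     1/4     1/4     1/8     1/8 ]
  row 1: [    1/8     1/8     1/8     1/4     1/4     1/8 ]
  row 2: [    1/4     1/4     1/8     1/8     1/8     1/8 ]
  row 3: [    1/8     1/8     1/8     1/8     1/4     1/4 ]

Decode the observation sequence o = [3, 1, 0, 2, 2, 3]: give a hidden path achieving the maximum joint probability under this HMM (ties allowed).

path = [0, 2, 3, 0, 0, 0]

t=0: δ = [6.250e-02, 3.125e-02, 4.688e-02, 3.125e-02]  (obs o_0=3)
t=1: δ = [2.930e-03, 1.953e-03, 3.906e-03, 2.930e-03]  ψ = [0, 0, 0, 2]  (obs o_1=1)
t=2: δ = [1.373e-04, 9.155e-05, 2.441e-04, 2.441e-04]  ψ = [0, 0, 2, 2]  (obs o_2=0)
t=3: δ = [1.526e-05, 4.292e-06, 7.629e-06, 1.526e-05]  ψ = [3, 0, 2, 2]  (obs o_3=2)
t=4: δ = [1.431e-06, 4.768e-07, 4.768e-07, 7.153e-07]  ψ = [0, 0, 0, 3]  (obs o_4=2)
t=5: δ = [1.341e-07, 8.941e-08, 4.470e-08, 3.353e-08]  ψ = [0, 0, 0, 3]  (obs o_5=3)
backtrack: best end state = 0; path = [0, 2, 3, 0, 0, 0]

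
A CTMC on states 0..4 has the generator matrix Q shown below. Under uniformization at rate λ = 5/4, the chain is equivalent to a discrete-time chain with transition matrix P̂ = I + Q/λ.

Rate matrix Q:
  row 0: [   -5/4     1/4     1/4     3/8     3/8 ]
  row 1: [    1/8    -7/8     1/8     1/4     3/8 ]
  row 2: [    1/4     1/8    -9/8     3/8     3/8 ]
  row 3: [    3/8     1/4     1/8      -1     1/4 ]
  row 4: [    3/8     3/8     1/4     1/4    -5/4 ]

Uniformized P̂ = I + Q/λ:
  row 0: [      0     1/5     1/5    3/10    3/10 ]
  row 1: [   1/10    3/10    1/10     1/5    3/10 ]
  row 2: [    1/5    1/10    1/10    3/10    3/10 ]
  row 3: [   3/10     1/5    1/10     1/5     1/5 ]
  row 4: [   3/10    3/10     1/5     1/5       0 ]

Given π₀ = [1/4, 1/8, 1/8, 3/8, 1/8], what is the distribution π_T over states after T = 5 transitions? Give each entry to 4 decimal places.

t=0: π = [0.2500, 0.1250, 0.1250, 0.3750, 0.1250]
t=1: π = [0.1875, 0.2125, 0.1375, 0.2375, 0.2250]
t=2: π = [0.1875, 0.2300, 0.1413, 0.2325, 0.2088]
t=3: π = [0.1836, 0.2298, 0.1396, 0.2329, 0.2141]
t=4: π = [0.1850, 0.2304, 0.1398, 0.2323, 0.2125]
t=5: π = [0.1844, 0.2303, 0.1397, 0.2325, 0.2130]

π = [0.1844, 0.2303, 0.1397, 0.2325, 0.2130]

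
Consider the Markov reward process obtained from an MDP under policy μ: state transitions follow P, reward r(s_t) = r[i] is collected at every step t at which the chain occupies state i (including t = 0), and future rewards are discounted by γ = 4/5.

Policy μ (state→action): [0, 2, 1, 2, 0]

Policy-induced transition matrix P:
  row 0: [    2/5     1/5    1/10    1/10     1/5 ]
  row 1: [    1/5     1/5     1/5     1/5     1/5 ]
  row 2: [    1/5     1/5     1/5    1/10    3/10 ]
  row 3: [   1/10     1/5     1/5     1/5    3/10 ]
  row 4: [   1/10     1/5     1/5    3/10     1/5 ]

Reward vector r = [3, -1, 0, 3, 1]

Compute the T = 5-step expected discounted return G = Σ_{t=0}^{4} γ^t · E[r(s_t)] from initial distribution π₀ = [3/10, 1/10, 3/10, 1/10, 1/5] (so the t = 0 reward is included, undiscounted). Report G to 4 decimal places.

G = 4.1332

t=0: π = [0.3000, 0.1000, 0.3000, 0.1000, 0.2000], E[r] = 1.3000, γ^t·E[r] = 1.300000, running G = 1.300000
t=1: π = [0.2300, 0.2000, 0.1700, 0.1600, 0.2400], E[r] = 1.2100, γ^t·E[r] = 0.968000, running G = 2.268000
t=2: π = [0.2060, 0.2000, 0.1770, 0.1840, 0.2330], E[r] = 1.2030, γ^t·E[r] = 0.769920, running G = 3.037920
t=3: π = [0.1995, 0.2000, 0.1794, 0.1850, 0.2361], E[r] = 1.1896, γ^t·E[r] = 0.609075, running G = 3.646995
t=4: π = [0.1978, 0.2000, 0.1801, 0.1857, 0.2364], E[r] = 1.1870, γ^t·E[r] = 0.486183, running G = 4.133178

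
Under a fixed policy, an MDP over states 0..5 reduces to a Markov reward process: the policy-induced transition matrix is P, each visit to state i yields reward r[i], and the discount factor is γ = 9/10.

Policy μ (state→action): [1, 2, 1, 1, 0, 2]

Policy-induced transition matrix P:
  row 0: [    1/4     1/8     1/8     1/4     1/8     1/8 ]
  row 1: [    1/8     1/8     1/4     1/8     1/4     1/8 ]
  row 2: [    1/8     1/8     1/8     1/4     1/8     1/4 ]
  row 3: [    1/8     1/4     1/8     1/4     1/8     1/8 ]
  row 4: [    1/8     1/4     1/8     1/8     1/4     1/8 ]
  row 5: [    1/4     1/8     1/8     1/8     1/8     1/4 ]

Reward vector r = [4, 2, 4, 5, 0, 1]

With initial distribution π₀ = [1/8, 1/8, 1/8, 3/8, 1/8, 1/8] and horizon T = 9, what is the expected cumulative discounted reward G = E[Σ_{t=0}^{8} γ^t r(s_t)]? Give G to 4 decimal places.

G = 17.0749

t=0: π = [0.1250, 0.1250, 0.1250, 0.3750, 0.1250, 0.1250], E[r] = 3.2500, γ^t·E[r] = 3.250000, running G = 3.250000
t=1: π = [0.1563, 0.1875, 0.1406, 0.2031, 0.1563, 0.1563], E[r] = 2.7344, γ^t·E[r] = 2.460938, running G = 5.710938
t=2: π = [0.1641, 0.1699, 0.1484, 0.1875, 0.1680, 0.1621], E[r] = 2.6895, γ^t·E[r] = 2.178457, running G = 7.889395
t=3: π = [0.1658, 0.1694, 0.1462, 0.1875, 0.1672, 0.1638], E[r] = 2.6882, γ^t·E[r] = 1.959721, running G = 9.849116
t=4: π = [0.1662, 0.1693, 0.1462, 0.1874, 0.1671, 0.1638], E[r] = 2.6891, γ^t·E[r] = 1.764350, running G = 11.613466
t=5: π = [0.1662, 0.1693, 0.1462, 0.1875, 0.1671, 0.1637], E[r] = 2.6894, γ^t·E[r] = 1.588068, running G = 13.201534
t=6: π = [0.1662, 0.1693, 0.1462, 0.1875, 0.1670, 0.1637], E[r] = 2.6895, γ^t·E[r] = 1.429286, running G = 14.630820
t=7: π = [0.1662, 0.1693, 0.1462, 0.1875, 0.1670, 0.1637], E[r] = 2.6895, γ^t·E[r] = 1.286360, running G = 15.917180
t=8: π = [0.1662, 0.1693, 0.1462, 0.1875, 0.1670, 0.1637], E[r] = 2.6895, γ^t·E[r] = 1.157724, running G = 17.074904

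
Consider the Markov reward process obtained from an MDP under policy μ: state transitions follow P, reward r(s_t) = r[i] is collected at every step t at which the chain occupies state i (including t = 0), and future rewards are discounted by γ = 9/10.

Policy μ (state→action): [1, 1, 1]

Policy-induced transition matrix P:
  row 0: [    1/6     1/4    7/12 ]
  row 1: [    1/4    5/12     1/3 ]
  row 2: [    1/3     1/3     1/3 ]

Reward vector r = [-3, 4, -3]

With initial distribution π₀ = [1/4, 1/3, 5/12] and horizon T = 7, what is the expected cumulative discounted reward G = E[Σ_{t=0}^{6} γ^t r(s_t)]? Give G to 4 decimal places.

G = -3.2834

t=0: π = [0.2500, 0.3333, 0.4167], E[r] = -0.6667, γ^t·E[r] = -0.666667, running G = -0.666667
t=1: π = [0.2639, 0.3403, 0.3958], E[r] = -0.6181, γ^t·E[r] = -0.556250, running G = -1.222917
t=2: π = [0.2610, 0.3397, 0.3993], E[r] = -0.6221, γ^t·E[r] = -0.503906, running G = -1.726823
t=3: π = [0.2615, 0.3399, 0.3986], E[r] = -0.6208, γ^t·E[r] = -0.452531, running G = -2.179354
t=4: π = [0.2614, 0.3399, 0.3987], E[r] = -0.6210, γ^t·E[r] = -0.407407, running G = -2.586761
t=5: π = [0.2614, 0.3399, 0.3987], E[r] = -0.6209, γ^t·E[r] = -0.366640, running G = -2.953402
t=6: π = [0.2614, 0.3399, 0.3987], E[r] = -0.6209, γ^t·E[r] = -0.329980, running G = -3.283382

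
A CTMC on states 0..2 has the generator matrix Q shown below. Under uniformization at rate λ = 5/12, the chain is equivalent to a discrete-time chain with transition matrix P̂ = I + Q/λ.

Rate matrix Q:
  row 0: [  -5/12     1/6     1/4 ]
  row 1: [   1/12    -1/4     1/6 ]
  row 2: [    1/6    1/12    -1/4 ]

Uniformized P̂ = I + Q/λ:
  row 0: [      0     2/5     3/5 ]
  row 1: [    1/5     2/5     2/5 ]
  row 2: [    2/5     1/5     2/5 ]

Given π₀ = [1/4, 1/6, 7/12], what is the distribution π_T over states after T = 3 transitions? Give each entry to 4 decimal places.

t=0: π = [0.2500, 0.1667, 0.5833]
t=1: π = [0.2667, 0.2833, 0.4500]
t=2: π = [0.2367, 0.3100, 0.4533]
t=3: π = [0.2433, 0.3093, 0.4473]

π = [0.2433, 0.3093, 0.4473]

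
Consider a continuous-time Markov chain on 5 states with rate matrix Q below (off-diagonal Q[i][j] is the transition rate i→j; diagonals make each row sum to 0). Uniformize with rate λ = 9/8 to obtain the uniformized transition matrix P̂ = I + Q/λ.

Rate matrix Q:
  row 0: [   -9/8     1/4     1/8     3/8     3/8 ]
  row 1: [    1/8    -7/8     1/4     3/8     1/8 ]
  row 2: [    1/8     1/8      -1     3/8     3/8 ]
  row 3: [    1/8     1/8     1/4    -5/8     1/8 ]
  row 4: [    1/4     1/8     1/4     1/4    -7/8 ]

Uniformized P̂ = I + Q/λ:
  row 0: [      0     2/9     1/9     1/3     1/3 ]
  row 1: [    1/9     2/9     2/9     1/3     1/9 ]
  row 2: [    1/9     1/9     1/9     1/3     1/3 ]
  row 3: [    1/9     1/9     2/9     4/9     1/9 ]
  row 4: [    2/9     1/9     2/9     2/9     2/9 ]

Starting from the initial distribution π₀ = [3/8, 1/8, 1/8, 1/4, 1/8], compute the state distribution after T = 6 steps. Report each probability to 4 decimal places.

t=0: π = [0.3750, 0.1250, 0.1250, 0.2500, 0.1250]
t=1: π = [0.0833, 0.1667, 0.1667, 0.3472, 0.2361]
t=2: π = [0.1281, 0.1389, 0.1944, 0.3457, 0.1929]
t=3: π = [0.1183, 0.1408, 0.1864, 0.3503, 0.2042]
t=4: π = [0.1207, 0.1399, 0.1884, 0.3496, 0.2015]
t=5: π = [0.1201, 0.1401, 0.1879, 0.3498, 0.2022]
t=6: π = [0.1202, 0.1400, 0.1880, 0.3497, 0.2020]

π = [0.1202, 0.1400, 0.1880, 0.3497, 0.2020]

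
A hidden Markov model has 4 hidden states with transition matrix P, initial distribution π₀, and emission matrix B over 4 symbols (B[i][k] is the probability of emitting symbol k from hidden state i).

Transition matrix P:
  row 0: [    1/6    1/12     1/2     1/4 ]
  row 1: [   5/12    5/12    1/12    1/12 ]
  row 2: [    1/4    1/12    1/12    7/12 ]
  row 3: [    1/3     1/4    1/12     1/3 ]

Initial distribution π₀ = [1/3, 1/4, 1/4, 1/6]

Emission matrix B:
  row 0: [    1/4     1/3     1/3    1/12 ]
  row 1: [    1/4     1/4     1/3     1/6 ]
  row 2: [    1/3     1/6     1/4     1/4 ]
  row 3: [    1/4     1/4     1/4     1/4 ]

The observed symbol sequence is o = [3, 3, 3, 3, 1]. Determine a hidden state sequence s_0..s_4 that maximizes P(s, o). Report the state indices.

t=0: δ = [2.778e-02, 4.167e-02, 6.250e-02, 4.167e-02]  (obs o_0=3)
t=1: δ = [1.447e-03, 2.894e-03, 3.472e-03, 9.115e-03]  ψ = [1, 1, 0, 2]  (obs o_1=3)
t=2: δ = [2.532e-04, 3.798e-04, 1.899e-04, 7.595e-04]  ψ = [3, 3, 3, 3]  (obs o_2=3)
t=3: δ = [2.110e-05, 3.165e-05, 3.165e-05, 6.330e-05]  ψ = [3, 3, 0, 3]  (obs o_3=3)
t=4: δ = [7.033e-06, 3.956e-06, 1.758e-06, 5.275e-06]  ψ = [3, 3, 0, 3]  (obs o_4=1)
backtrack: best end state = 0; path = [2, 3, 3, 3, 0]

path = [2, 3, 3, 3, 0]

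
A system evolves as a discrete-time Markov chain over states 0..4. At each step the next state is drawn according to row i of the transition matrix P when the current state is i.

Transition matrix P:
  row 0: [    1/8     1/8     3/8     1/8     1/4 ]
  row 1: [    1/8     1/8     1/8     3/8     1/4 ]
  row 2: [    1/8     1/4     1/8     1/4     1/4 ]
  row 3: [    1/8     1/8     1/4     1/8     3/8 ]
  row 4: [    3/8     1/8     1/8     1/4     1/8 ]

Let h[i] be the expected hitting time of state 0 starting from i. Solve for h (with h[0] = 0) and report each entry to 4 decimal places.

First-step conditioning: h[0] = 0; for i ≠ 0, h[i] = 1 + Σ_k P[i][k]·h[k].
  h[1] = 1 + 1/8·h[1] + 1/8·h[2] + 3/8·h[3] + 1/4·h[4]
  h[2] = 1 + 1/4·h[1] + 1/8·h[2] + 1/4·h[3] + 1/4·h[4]
  h[3] = 1 + 1/8·h[1] + 1/4·h[2] + 1/8·h[3] + 3/8·h[4]
  h[4] = 1 + 1/8·h[1] + 1/8·h[2] + 1/4·h[3] + 1/8·h[4]
Solving the 4×4 linear system over states ≠ 0 gives exactly h = [0, 5896/1107, 5912/1107, 5768/1107, 4600/1107] (h[0] = 0 is the target).

h = [0.0000, 5.3261, 5.3406, 5.2105, 4.1554]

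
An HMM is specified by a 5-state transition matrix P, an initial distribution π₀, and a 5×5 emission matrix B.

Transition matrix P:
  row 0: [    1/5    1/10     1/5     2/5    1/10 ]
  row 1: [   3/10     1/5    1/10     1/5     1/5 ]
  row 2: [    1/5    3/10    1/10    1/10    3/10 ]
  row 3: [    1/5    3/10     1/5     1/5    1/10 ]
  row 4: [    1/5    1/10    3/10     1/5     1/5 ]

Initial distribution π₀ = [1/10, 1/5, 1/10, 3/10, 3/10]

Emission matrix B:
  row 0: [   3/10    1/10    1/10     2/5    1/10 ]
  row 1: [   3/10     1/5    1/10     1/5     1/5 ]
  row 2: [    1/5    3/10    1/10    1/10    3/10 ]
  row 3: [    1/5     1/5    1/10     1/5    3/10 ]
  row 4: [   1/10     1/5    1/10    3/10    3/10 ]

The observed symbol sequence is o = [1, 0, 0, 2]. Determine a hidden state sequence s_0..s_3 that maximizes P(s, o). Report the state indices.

t=0: δ = [1.000e-02, 4.000e-02, 3.000e-02, 6.000e-02, 6.000e-02]  (obs o_0=1)
t=1: δ = [3.600e-03, 5.400e-03, 3.600e-03, 2.400e-03, 1.200e-03]  ψ = [1, 3, 4, 3, 4]  (obs o_1=0)
t=2: δ = [4.860e-04, 3.240e-04, 1.440e-04, 2.880e-04, 1.080e-04]  ψ = [1, 1, 0, 0, 1]  (obs o_2=0)
t=3: δ = [9.720e-06, 8.640e-06, 9.720e-06, 1.944e-05, 6.480e-06]  ψ = [0, 3, 0, 0, 1]  (obs o_3=2)
backtrack: best end state = 3; path = [3, 1, 0, 3]

path = [3, 1, 0, 3]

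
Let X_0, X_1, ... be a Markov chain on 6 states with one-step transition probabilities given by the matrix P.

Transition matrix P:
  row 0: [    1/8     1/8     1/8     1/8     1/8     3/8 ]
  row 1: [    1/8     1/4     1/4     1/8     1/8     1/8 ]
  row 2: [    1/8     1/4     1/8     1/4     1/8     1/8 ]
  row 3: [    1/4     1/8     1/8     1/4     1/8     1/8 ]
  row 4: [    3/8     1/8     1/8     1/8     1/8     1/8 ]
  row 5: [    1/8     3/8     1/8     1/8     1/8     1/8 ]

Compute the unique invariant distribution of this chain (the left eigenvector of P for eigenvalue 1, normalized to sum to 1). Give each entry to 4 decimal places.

Balance equations π_j = Σ_i π_i·P[i][j]:
  π_0 = 1/8·π_0 + 1/8·π_1 + 1/8·π_2 + 1/4·π_3 + 3/8·π_4 + 1/8·π_5
  π_1 = 1/8·π_0 + 1/4·π_1 + 1/4·π_2 + 1/8·π_3 + 1/8·π_4 + 3/8·π_5
  π_2 = 1/8·π_0 + 1/4·π_1 + 1/8·π_2 + 1/8·π_3 + 1/8·π_4 + 1/8·π_5
  π_3 = 1/8·π_0 + 1/8·π_1 + 1/4·π_2 + 1/4·π_3 + 1/8·π_4 + 1/8·π_5
  π_4 = 1/8·π_0 + 1/8·π_1 + 1/8·π_2 + 1/8·π_3 + 1/8·π_4 + 1/8·π_5
  normalize: π_0 + π_1 + π_2 + π_3 + π_4 + π_5 = 1
Solving the linear system gives exactly π = [363/2053, 437/2053, 1245/8212, 1351/8212, 1/8, 2779/16424].

π = [0.1768, 0.2129, 0.1516, 0.1645, 0.1250, 0.1692]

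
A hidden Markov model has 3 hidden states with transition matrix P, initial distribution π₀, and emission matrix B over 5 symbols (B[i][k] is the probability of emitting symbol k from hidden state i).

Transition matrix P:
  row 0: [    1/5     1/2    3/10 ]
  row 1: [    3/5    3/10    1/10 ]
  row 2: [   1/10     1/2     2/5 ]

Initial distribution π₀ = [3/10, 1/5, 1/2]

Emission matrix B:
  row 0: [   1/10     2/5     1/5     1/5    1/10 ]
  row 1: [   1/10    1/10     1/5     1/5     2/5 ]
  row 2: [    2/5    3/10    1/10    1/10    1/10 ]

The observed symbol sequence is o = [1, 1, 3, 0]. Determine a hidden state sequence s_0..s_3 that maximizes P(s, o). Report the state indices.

path = [2, 2, 2, 2]

t=0: δ = [1.200e-01, 2.000e-02, 1.500e-01]  (obs o_0=1)
t=1: δ = [9.600e-03, 7.500e-03, 1.800e-02]  ψ = [0, 2, 2]  (obs o_1=1)
t=2: δ = [9.000e-04, 1.800e-03, 7.200e-04]  ψ = [1, 2, 2]  (obs o_2=3)
t=3: δ = [1.080e-04, 5.400e-05, 1.152e-04]  ψ = [1, 1, 2]  (obs o_3=0)
backtrack: best end state = 2; path = [2, 2, 2, 2]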